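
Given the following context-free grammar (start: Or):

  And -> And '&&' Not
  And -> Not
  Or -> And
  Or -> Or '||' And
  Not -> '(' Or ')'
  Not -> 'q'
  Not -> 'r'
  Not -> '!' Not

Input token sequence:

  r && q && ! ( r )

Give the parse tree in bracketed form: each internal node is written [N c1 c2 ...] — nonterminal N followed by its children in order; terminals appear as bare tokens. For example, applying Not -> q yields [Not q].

Or
And
And && Not
And && Not && Not
Not && Not && Not
r && Not && Not
r && q && Not
r && q && ! Not
r && q && ! ( Or )
r && q && ! ( And )
r && q && ! ( Not )
r && q && ! ( r )

[Or [And [And [And [Not r]] && [Not q]] && [Not ! [Not ( [Or [And [Not r]]] )]]]]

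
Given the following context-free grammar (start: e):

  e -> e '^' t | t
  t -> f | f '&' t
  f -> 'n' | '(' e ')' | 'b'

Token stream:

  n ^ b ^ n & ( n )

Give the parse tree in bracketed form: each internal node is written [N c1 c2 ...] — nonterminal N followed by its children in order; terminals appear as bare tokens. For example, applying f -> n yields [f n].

[e [e [e [t [f n]]] ^ [t [f b]]] ^ [t [f n] & [t [f ( [e [t [f n]]] )]]]]

e
e ^ t
e ^ t ^ t
t ^ t ^ t
f ^ t ^ t
n ^ t ^ t
n ^ f ^ t
n ^ b ^ t
n ^ b ^ f & t
n ^ b ^ n & t
n ^ b ^ n & f
n ^ b ^ n & ( e )
n ^ b ^ n & ( t )
n ^ b ^ n & ( f )
n ^ b ^ n & ( n )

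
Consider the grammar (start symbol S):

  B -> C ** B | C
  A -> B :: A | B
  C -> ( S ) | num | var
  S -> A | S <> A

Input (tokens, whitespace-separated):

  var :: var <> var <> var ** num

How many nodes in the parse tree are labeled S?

3

[S [S [S [A [B [C var]] :: [A [B [C var]]]]] <> [A [B [C var]]]] <> [A [B [C var] ** [B [C num]]]]]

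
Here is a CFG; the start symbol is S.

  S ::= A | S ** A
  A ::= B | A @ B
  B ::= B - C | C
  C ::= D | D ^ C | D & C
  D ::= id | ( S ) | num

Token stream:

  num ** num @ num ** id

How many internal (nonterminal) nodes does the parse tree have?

[S [S [S [A [B [C [D num]]]]] ** [A [A [B [C [D num]]]] @ [B [C [D num]]]]] ** [A [B [C [D id]]]]]

19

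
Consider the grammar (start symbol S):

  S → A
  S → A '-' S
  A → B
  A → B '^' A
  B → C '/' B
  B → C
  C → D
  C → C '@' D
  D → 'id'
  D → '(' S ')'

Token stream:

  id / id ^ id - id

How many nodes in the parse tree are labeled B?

[S [A [B [C [D id]] / [B [C [D id]]]] ^ [A [B [C [D id]]]]] - [S [A [B [C [D id]]]]]]

4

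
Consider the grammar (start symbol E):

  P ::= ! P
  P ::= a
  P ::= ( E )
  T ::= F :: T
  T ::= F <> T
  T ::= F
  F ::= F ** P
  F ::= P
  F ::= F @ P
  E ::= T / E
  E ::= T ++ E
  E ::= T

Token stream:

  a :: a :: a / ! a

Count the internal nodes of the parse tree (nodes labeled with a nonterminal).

15

[E [T [F [P a]] :: [T [F [P a]] :: [T [F [P a]]]]] / [E [T [F [P ! [P a]]]]]]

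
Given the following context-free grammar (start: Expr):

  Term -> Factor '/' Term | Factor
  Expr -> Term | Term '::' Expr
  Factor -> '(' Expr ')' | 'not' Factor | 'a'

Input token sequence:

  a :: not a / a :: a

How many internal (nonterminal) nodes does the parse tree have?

12

[Expr [Term [Factor a]] :: [Expr [Term [Factor not [Factor a]] / [Term [Factor a]]] :: [Expr [Term [Factor a]]]]]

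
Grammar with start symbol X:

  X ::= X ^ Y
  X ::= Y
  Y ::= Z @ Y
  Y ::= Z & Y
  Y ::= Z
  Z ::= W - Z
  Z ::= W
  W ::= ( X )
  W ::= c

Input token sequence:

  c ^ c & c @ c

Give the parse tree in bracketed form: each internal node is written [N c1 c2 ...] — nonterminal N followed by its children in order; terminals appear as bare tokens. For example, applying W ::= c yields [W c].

X
X ^ Y
Y ^ Y
Z ^ Y
W ^ Y
c ^ Y
c ^ Z & Y
c ^ W & Y
c ^ c & Y
c ^ c & Z @ Y
c ^ c & W @ Y
c ^ c & c @ Y
c ^ c & c @ Z
c ^ c & c @ W
c ^ c & c @ c

[X [X [Y [Z [W c]]]] ^ [Y [Z [W c]] & [Y [Z [W c]] @ [Y [Z [W c]]]]]]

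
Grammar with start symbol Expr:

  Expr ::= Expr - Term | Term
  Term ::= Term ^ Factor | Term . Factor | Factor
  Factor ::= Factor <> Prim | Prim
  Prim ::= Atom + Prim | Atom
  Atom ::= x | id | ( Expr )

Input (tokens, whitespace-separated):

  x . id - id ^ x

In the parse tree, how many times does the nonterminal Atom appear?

[Expr [Expr [Term [Term [Factor [Prim [Atom x]]]] . [Factor [Prim [Atom id]]]]] - [Term [Term [Factor [Prim [Atom id]]]] ^ [Factor [Prim [Atom x]]]]]

4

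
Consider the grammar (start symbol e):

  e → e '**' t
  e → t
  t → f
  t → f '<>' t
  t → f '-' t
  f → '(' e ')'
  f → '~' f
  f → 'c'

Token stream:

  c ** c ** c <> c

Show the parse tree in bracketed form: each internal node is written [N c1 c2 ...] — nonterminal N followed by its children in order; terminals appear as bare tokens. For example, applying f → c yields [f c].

[e [e [e [t [f c]]] ** [t [f c]]] ** [t [f c] <> [t [f c]]]]

e
e ** t
e ** t ** t
t ** t ** t
f ** t ** t
c ** t ** t
c ** f ** t
c ** c ** t
c ** c ** f <> t
c ** c ** c <> t
c ** c ** c <> f
c ** c ** c <> c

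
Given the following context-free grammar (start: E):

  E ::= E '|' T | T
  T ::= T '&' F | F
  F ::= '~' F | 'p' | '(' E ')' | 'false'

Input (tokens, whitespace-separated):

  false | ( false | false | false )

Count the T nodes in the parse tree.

[E [E [T [F false]]] | [T [F ( [E [E [E [T [F false]]] | [T [F false]]] | [T [F false]]] )]]]

5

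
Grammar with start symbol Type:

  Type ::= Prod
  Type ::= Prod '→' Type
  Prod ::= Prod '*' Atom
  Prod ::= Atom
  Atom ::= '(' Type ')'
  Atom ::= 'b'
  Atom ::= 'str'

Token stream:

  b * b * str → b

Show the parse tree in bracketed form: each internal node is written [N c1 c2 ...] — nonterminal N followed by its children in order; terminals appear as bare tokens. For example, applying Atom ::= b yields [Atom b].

[Type [Prod [Prod [Prod [Atom b]] * [Atom b]] * [Atom str]] → [Type [Prod [Atom b]]]]

Type
Prod → Type
Prod * Atom → Type
Prod * Atom * Atom → Type
Atom * Atom * Atom → Type
b * Atom * Atom → Type
b * b * Atom → Type
b * b * str → Type
b * b * str → Prod
b * b * str → Atom
b * b * str → b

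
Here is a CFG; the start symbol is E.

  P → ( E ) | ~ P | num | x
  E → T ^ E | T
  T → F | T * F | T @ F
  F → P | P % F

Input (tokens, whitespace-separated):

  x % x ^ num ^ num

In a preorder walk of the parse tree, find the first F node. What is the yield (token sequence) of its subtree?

x % x

[E [T [F [P x] % [F [P x]]]] ^ [E [T [F [P num]]] ^ [E [T [F [P num]]]]]]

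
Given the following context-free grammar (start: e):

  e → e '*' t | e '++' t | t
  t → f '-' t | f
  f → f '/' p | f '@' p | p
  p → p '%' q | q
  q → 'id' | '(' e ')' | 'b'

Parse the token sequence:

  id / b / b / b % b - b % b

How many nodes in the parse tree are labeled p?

[e [t [f [f [f [f [p [q id]]] / [p [q b]]] / [p [q b]]] / [p [p [q b]] % [q b]]] - [t [f [p [p [q b]] % [q b]]]]]]

7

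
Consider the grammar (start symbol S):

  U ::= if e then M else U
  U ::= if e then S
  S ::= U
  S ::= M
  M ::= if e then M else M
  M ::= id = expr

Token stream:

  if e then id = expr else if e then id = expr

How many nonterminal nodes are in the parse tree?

6

[S [U if e then [M id = expr] else [U if e then [S [M id = expr]]]]]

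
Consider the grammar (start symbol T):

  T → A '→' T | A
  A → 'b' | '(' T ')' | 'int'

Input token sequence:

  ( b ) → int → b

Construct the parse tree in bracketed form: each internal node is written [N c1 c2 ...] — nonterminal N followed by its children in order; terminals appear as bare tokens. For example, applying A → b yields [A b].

T
A → T
( T ) → T
( A ) → T
( b ) → T
( b ) → A → T
( b ) → int → T
( b ) → int → A
( b ) → int → b

[T [A ( [T [A b]] )] → [T [A int] → [T [A b]]]]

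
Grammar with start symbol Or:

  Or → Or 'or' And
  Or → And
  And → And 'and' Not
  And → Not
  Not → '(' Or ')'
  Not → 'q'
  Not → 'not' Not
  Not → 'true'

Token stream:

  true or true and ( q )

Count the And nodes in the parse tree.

[Or [Or [And [Not true]]] or [And [And [Not true]] and [Not ( [Or [And [Not q]]] )]]]

4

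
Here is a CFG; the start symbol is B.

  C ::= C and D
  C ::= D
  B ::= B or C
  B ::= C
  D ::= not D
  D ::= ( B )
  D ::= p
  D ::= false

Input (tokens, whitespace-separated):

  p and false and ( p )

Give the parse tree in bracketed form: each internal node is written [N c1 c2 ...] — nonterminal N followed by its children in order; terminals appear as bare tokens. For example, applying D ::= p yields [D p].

B
C
C and D
C and D and D
D and D and D
p and D and D
p and false and D
p and false and ( B )
p and false and ( C )
p and false and ( D )
p and false and ( p )

[B [C [C [C [D p]] and [D false]] and [D ( [B [C [D p]]] )]]]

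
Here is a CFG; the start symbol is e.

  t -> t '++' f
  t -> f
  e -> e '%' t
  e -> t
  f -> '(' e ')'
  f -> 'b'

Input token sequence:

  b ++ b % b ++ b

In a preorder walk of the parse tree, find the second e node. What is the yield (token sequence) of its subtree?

b ++ b

[e [e [t [t [f b]] ++ [f b]]] % [t [t [f b]] ++ [f b]]]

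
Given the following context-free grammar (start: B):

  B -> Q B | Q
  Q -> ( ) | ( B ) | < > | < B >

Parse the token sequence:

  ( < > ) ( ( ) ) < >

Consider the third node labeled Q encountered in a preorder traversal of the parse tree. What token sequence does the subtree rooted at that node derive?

( ( ) )

[B [Q ( [B [Q < >]] )] [B [Q ( [B [Q ( )]] )] [B [Q < >]]]]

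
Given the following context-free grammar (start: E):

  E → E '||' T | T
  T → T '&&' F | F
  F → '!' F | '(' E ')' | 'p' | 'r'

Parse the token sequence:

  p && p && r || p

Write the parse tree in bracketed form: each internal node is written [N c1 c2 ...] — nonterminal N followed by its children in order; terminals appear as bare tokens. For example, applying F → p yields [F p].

[E [E [T [T [T [F p]] && [F p]] && [F r]]] || [T [F p]]]

E
E || T
T || T
T && F || T
T && F && F || T
F && F && F || T
p && F && F || T
p && p && F || T
p && p && r || T
p && p && r || F
p && p && r || p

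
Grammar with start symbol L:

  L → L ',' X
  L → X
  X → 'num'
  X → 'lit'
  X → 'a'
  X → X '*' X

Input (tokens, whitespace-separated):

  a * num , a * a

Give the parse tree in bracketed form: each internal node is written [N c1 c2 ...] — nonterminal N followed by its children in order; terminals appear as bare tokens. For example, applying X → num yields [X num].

L
L , X
X , X
X * X , X
a * X , X
a * num , X
a * num , X * X
a * num , a * X
a * num , a * a

[L [L [X [X a] * [X num]]] , [X [X a] * [X a]]]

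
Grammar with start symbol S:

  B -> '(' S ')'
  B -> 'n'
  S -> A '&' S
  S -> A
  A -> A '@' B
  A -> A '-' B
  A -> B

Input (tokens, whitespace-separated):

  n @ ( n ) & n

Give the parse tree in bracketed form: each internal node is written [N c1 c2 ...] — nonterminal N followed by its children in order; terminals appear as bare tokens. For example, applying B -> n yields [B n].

S
A & S
A @ B & S
B @ B & S
n @ B & S
n @ ( S ) & S
n @ ( A ) & S
n @ ( B ) & S
n @ ( n ) & S
n @ ( n ) & A
n @ ( n ) & B
n @ ( n ) & n

[S [A [A [B n]] @ [B ( [S [A [B n]]] )]] & [S [A [B n]]]]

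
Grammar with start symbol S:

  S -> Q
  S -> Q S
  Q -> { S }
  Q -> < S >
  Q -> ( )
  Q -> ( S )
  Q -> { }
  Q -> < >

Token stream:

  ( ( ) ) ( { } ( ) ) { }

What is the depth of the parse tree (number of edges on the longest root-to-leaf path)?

6

[S [Q ( [S [Q ( )]] )] [S [Q ( [S [Q { }] [S [Q ( )]]] )] [S [Q { }]]]]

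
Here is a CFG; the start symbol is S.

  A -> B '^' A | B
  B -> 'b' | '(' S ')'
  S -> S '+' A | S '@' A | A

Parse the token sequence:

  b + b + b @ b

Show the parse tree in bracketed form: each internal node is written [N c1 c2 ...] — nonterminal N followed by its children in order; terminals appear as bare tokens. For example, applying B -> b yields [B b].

S
S @ A
S + A @ A
S + A + A @ A
A + A + A @ A
B + A + A @ A
b + A + A @ A
b + B + A @ A
b + b + A @ A
b + b + B @ A
b + b + b @ A
b + b + b @ B
b + b + b @ b

[S [S [S [S [A [B b]]] + [A [B b]]] + [A [B b]]] @ [A [B b]]]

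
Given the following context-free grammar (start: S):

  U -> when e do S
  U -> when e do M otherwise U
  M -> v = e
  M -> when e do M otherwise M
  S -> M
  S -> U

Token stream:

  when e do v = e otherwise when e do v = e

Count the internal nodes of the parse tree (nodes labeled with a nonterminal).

[S [U when e do [M v = e] otherwise [U when e do [S [M v = e]]]]]

6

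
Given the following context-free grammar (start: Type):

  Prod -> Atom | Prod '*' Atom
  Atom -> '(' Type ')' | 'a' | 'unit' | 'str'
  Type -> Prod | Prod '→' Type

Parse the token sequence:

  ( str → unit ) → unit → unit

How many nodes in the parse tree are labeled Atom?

5

[Type [Prod [Atom ( [Type [Prod [Atom str]] → [Type [Prod [Atom unit]]]] )]] → [Type [Prod [Atom unit]] → [Type [Prod [Atom unit]]]]]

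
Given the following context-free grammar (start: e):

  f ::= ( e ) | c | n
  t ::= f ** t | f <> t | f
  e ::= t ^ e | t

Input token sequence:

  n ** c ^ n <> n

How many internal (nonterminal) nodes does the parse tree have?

10

[e [t [f n] ** [t [f c]]] ^ [e [t [f n] <> [t [f n]]]]]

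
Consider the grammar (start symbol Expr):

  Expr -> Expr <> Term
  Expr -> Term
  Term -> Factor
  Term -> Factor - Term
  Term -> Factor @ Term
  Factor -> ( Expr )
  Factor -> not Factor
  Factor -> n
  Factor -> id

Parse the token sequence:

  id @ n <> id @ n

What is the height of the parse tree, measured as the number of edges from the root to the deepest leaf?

5

[Expr [Expr [Term [Factor id] @ [Term [Factor n]]]] <> [Term [Factor id] @ [Term [Factor n]]]]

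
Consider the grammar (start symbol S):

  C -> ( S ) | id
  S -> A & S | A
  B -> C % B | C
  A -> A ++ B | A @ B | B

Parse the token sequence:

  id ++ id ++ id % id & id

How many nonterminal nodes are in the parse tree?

[S [A [A [A [B [C id]]] ++ [B [C id]]] ++ [B [C id] % [B [C id]]]] & [S [A [B [C id]]]]]

16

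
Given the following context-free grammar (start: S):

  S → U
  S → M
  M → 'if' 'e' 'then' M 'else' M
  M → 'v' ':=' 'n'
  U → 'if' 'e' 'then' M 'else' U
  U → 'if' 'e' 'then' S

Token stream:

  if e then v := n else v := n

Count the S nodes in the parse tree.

1

[S [M if e then [M v := n] else [M v := n]]]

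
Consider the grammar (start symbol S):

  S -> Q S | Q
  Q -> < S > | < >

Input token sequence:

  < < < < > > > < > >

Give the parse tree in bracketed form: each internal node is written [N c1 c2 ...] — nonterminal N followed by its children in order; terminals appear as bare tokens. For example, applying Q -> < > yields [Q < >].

[S [Q < [S [Q < [S [Q < [S [Q < >]] >]] >] [S [Q < >]]] >]]

S
Q
< S >
< Q S >
< < S > S >
< < Q > S >
< < < S > > S >
< < < Q > > S >
< < < < > > > S >
< < < < > > > Q >
< < < < > > > < > >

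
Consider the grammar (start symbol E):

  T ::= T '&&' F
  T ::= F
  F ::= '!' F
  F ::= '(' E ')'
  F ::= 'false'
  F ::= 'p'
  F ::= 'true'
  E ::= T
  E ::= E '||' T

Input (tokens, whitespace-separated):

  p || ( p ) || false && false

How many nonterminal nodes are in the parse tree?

[E [E [E [T [F p]]] || [T [F ( [E [T [F p]]] )]]] || [T [T [F false]] && [F false]]]

14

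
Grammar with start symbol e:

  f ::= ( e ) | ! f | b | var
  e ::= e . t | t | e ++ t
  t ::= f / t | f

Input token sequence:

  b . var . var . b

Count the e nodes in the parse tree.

[e [e [e [e [t [f b]]] . [t [f var]]] . [t [f var]]] . [t [f b]]]

4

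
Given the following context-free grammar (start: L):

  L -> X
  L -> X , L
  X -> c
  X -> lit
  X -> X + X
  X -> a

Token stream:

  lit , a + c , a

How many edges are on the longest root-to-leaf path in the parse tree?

4

[L [X lit] , [L [X [X a] + [X c]] , [L [X a]]]]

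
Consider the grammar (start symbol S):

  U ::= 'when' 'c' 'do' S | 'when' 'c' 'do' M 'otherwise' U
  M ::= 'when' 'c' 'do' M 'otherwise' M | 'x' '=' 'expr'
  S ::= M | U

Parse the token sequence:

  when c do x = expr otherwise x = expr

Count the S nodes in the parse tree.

[S [M when c do [M x = expr] otherwise [M x = expr]]]

1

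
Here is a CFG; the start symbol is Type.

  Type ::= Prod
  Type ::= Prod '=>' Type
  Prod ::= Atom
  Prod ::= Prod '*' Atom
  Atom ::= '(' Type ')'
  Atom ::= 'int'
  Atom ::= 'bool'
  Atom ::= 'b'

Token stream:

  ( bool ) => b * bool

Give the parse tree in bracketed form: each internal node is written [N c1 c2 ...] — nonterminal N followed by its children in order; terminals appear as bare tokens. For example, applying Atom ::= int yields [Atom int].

[Type [Prod [Atom ( [Type [Prod [Atom bool]]] )]] => [Type [Prod [Prod [Atom b]] * [Atom bool]]]]

Type
Prod => Type
Atom => Type
( Type ) => Type
( Prod ) => Type
( Atom ) => Type
( bool ) => Type
( bool ) => Prod
( bool ) => Prod * Atom
( bool ) => Atom * Atom
( bool ) => b * Atom
( bool ) => b * bool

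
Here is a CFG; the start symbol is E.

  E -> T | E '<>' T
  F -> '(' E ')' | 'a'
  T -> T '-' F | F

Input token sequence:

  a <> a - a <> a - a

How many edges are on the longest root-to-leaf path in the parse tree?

[E [E [E [T [F a]]] <> [T [T [F a]] - [F a]]] <> [T [T [F a]] - [F a]]]

5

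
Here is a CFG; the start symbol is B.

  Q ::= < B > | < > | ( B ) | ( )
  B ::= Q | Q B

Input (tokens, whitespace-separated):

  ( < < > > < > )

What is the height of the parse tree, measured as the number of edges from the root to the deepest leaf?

6

[B [Q ( [B [Q < [B [Q < >]] >] [B [Q < >]]] )]]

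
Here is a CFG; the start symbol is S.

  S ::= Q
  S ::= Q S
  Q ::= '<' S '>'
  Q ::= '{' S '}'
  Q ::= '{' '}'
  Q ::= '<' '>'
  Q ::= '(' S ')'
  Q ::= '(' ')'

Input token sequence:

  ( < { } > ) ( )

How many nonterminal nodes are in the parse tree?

[S [Q ( [S [Q < [S [Q { }]] >]] )] [S [Q ( )]]]

8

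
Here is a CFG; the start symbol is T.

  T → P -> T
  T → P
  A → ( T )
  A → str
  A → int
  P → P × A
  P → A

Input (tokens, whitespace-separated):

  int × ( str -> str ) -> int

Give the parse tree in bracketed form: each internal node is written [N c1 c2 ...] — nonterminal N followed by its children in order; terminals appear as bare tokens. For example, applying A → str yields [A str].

T
P -> T
P × A -> T
A × A -> T
int × A -> T
int × ( T ) -> T
int × ( P -> T ) -> T
int × ( A -> T ) -> T
int × ( str -> T ) -> T
int × ( str -> P ) -> T
int × ( str -> A ) -> T
int × ( str -> str ) -> T
int × ( str -> str ) -> P
int × ( str -> str ) -> A
int × ( str -> str ) -> int

[T [P [P [A int]] × [A ( [T [P [A str]] -> [T [P [A str]]]] )]] -> [T [P [A int]]]]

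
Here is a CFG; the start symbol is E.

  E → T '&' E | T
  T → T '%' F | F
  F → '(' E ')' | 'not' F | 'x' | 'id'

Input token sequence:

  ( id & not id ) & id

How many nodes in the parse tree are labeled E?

4

[E [T [F ( [E [T [F id]] & [E [T [F not [F id]]]]] )]] & [E [T [F id]]]]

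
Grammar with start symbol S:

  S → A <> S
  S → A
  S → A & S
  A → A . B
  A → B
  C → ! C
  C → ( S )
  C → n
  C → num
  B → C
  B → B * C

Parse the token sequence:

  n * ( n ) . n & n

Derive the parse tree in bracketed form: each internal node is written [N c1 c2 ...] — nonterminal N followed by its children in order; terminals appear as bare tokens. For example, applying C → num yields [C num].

S
A & S
A . B & S
B . B & S
B * C . B & S
C * C . B & S
n * C . B & S
n * ( S ) . B & S
n * ( A ) . B & S
n * ( B ) . B & S
n * ( C ) . B & S
n * ( n ) . B & S
n * ( n ) . C & S
n * ( n ) . n & S
n * ( n ) . n & A
n * ( n ) . n & B
n * ( n ) . n & C
n * ( n ) . n & n

[S [A [A [B [B [C n]] * [C ( [S [A [B [C n]]]] )]]] . [B [C n]]] & [S [A [B [C n]]]]]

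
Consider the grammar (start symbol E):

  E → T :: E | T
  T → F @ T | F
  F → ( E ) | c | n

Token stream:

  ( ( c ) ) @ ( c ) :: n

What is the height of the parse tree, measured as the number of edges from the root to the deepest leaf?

9

[E [T [F ( [E [T [F ( [E [T [F c]]] )]]] )] @ [T [F ( [E [T [F c]]] )]]] :: [E [T [F n]]]]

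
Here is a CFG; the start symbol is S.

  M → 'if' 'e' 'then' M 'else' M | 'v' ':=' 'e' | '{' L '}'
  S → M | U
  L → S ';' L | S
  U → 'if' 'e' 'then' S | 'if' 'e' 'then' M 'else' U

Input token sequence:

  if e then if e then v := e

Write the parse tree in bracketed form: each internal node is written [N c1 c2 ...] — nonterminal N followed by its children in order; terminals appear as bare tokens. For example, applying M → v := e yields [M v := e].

S
U
if e then S
if e then U
if e then if e then S
if e then if e then M
if e then if e then v := e

[S [U if e then [S [U if e then [S [M v := e]]]]]]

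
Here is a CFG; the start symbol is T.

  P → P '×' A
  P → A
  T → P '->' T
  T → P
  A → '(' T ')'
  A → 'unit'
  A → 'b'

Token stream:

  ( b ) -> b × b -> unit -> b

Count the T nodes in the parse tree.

5

[T [P [A ( [T [P [A b]]] )]] -> [T [P [P [A b]] × [A b]] -> [T [P [A unit]] -> [T [P [A b]]]]]]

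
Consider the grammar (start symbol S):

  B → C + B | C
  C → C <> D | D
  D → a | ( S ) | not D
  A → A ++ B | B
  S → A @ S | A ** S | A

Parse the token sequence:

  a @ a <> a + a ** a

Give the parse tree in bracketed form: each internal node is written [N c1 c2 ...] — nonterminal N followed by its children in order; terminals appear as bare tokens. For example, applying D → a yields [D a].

S
A @ S
B @ S
C @ S
D @ S
a @ S
a @ A ** S
a @ B ** S
a @ C + B ** S
a @ C <> D + B ** S
a @ D <> D + B ** S
a @ a <> D + B ** S
a @ a <> a + B ** S
a @ a <> a + C ** S
a @ a <> a + D ** S
a @ a <> a + a ** S
a @ a <> a + a ** A
a @ a <> a + a ** B
a @ a <> a + a ** C
a @ a <> a + a ** D
a @ a <> a + a ** a

[S [A [B [C [D a]]]] @ [S [A [B [C [C [D a]] <> [D a]] + [B [C [D a]]]]] ** [S [A [B [C [D a]]]]]]]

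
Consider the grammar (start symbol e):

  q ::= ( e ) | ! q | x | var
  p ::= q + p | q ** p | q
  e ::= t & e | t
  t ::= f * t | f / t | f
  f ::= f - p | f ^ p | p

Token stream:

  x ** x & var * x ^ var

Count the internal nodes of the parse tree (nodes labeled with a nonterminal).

19

[e [t [f [p [q x] ** [p [q x]]]]] & [e [t [f [p [q var]]] * [t [f [f [p [q x]]] ^ [p [q var]]]]]]]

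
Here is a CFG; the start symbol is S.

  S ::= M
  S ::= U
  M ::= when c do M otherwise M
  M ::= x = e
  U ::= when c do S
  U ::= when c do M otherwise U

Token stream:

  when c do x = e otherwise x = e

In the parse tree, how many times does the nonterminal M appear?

[S [M when c do [M x = e] otherwise [M x = e]]]

3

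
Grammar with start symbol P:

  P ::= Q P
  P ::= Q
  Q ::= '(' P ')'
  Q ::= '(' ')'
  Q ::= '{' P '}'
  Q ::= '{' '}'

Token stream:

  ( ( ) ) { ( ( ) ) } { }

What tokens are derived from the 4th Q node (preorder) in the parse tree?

[P [Q ( [P [Q ( )]] )] [P [Q { [P [Q ( [P [Q ( )]] )]] }] [P [Q { }]]]]

( ( ) )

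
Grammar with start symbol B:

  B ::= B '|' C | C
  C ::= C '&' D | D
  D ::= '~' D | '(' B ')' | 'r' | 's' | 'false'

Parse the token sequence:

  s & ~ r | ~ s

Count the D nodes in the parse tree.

5

[B [B [C [C [D s]] & [D ~ [D r]]]] | [C [D ~ [D s]]]]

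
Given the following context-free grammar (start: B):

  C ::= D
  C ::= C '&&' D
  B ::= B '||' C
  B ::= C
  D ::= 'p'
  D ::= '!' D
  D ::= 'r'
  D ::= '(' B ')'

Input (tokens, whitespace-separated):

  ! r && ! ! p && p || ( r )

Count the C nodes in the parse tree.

5

[B [B [C [C [C [D ! [D r]]] && [D ! [D ! [D p]]]] && [D p]]] || [C [D ( [B [C [D r]]] )]]]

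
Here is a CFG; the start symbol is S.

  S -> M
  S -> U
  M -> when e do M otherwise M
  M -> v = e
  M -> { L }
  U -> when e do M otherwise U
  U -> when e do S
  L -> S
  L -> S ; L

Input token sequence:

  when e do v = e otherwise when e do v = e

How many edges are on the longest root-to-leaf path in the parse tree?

5

[S [U when e do [M v = e] otherwise [U when e do [S [M v = e]]]]]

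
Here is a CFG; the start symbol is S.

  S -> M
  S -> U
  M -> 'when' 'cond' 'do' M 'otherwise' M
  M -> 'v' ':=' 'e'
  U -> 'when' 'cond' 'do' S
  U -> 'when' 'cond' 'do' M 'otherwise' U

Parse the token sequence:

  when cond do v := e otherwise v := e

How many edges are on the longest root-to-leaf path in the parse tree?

3

[S [M when cond do [M v := e] otherwise [M v := e]]]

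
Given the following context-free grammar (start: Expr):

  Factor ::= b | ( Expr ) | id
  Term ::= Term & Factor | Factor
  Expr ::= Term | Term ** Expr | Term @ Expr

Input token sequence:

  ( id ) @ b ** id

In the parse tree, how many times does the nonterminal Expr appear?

4

[Expr [Term [Factor ( [Expr [Term [Factor id]]] )]] @ [Expr [Term [Factor b]] ** [Expr [Term [Factor id]]]]]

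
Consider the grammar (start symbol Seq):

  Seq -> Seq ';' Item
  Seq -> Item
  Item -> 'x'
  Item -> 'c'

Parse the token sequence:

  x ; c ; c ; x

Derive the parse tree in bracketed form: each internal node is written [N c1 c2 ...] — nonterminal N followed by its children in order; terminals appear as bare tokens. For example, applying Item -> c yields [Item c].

[Seq [Seq [Seq [Seq [Item x]] ; [Item c]] ; [Item c]] ; [Item x]]

Seq
Seq ; Item
Seq ; Item ; Item
Seq ; Item ; Item ; Item
Item ; Item ; Item ; Item
x ; Item ; Item ; Item
x ; c ; Item ; Item
x ; c ; c ; Item
x ; c ; c ; x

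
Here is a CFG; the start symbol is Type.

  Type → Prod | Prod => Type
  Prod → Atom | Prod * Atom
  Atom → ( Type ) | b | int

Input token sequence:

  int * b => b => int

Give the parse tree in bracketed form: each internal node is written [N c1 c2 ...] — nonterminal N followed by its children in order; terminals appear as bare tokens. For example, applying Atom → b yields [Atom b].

Type
Prod => Type
Prod * Atom => Type
Atom * Atom => Type
int * Atom => Type
int * b => Type
int * b => Prod => Type
int * b => Atom => Type
int * b => b => Type
int * b => b => Prod
int * b => b => Atom
int * b => b => int

[Type [Prod [Prod [Atom int]] * [Atom b]] => [Type [Prod [Atom b]] => [Type [Prod [Atom int]]]]]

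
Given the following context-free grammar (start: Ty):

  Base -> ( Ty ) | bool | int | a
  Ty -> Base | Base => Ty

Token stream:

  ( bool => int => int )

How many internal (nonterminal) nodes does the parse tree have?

[Ty [Base ( [Ty [Base bool] => [Ty [Base int] => [Ty [Base int]]]] )]]

8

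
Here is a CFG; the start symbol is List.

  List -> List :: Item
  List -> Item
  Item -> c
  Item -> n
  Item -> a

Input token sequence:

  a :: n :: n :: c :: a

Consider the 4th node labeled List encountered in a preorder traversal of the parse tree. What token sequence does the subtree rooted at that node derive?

a :: n

[List [List [List [List [List [Item a]] :: [Item n]] :: [Item n]] :: [Item c]] :: [Item a]]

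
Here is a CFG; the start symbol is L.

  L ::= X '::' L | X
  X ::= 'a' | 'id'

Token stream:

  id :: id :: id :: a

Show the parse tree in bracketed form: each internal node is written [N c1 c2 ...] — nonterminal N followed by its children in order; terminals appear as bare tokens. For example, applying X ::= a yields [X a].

L
X :: L
id :: L
id :: X :: L
id :: id :: L
id :: id :: X :: L
id :: id :: id :: L
id :: id :: id :: X
id :: id :: id :: a

[L [X id] :: [L [X id] :: [L [X id] :: [L [X a]]]]]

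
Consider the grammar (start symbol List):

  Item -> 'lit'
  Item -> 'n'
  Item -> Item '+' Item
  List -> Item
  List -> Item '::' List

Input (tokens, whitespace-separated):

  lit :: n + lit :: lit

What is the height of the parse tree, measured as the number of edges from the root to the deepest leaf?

4

[List [Item lit] :: [List [Item [Item n] + [Item lit]] :: [List [Item lit]]]]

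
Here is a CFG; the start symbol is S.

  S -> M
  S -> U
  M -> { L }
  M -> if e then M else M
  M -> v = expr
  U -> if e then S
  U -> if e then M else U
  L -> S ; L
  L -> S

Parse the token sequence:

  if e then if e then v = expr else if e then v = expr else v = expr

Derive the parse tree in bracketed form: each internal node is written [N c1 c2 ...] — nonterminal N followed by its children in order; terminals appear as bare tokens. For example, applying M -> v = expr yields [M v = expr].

[S [U if e then [S [M if e then [M v = expr] else [M if e then [M v = expr] else [M v = expr]]]]]]

S
U
if e then S
if e then M
if e then if e then M else M
if e then if e then v = expr else M
if e then if e then v = expr else if e then M else M
if e then if e then v = expr else if e then v = expr else M
if e then if e then v = expr else if e then v = expr else v = expr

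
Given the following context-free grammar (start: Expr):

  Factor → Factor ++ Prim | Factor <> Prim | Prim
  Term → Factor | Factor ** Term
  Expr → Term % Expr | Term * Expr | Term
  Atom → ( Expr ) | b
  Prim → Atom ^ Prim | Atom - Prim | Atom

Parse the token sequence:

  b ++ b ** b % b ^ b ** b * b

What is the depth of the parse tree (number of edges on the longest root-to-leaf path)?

7

[Expr [Term [Factor [Factor [Prim [Atom b]]] ++ [Prim [Atom b]]] ** [Term [Factor [Prim [Atom b]]]]] % [Expr [Term [Factor [Prim [Atom b] ^ [Prim [Atom b]]]] ** [Term [Factor [Prim [Atom b]]]]] * [Expr [Term [Factor [Prim [Atom b]]]]]]]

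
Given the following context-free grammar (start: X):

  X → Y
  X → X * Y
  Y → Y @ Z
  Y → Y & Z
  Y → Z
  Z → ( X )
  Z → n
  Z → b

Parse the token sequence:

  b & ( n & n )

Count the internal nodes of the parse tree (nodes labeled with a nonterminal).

[X [Y [Y [Z b]] & [Z ( [X [Y [Y [Z n]] & [Z n]]] )]]]

10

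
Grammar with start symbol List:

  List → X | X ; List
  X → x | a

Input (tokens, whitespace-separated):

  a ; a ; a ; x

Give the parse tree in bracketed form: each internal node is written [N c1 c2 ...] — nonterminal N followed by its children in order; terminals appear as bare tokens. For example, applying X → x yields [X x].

[List [X a] ; [List [X a] ; [List [X a] ; [List [X x]]]]]

List
X ; List
a ; List
a ; X ; List
a ; a ; List
a ; a ; X ; List
a ; a ; a ; List
a ; a ; a ; X
a ; a ; a ; x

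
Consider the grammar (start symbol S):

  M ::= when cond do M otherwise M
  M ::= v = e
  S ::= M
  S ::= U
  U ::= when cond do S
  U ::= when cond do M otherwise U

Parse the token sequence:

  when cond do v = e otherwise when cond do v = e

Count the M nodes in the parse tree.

[S [U when cond do [M v = e] otherwise [U when cond do [S [M v = e]]]]]

2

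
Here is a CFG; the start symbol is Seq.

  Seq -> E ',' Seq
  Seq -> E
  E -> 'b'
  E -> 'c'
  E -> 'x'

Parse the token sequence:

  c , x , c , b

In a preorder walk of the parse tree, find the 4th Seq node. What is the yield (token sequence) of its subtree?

[Seq [E c] , [Seq [E x] , [Seq [E c] , [Seq [E b]]]]]

b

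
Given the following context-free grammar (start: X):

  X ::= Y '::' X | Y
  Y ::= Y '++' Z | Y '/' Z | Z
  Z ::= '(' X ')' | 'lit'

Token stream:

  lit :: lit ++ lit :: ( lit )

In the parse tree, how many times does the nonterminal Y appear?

5

[X [Y [Z lit]] :: [X [Y [Y [Z lit]] ++ [Z lit]] :: [X [Y [Z ( [X [Y [Z lit]]] )]]]]]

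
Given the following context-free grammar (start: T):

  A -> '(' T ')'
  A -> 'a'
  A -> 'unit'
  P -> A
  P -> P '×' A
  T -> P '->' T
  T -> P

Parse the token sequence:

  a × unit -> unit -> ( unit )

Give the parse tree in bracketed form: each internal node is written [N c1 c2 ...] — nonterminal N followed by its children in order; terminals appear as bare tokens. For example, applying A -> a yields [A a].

T
P -> T
P × A -> T
A × A -> T
a × A -> T
a × unit -> T
a × unit -> P -> T
a × unit -> A -> T
a × unit -> unit -> T
a × unit -> unit -> P
a × unit -> unit -> A
a × unit -> unit -> ( T )
a × unit -> unit -> ( P )
a × unit -> unit -> ( A )
a × unit -> unit -> ( unit )

[T [P [P [A a]] × [A unit]] -> [T [P [A unit]] -> [T [P [A ( [T [P [A unit]]] )]]]]]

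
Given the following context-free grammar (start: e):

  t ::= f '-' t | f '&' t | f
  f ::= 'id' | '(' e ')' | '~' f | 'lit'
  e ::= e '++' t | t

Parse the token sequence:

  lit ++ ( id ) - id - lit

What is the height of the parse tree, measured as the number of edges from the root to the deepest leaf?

[e [e [t [f lit]]] ++ [t [f ( [e [t [f id]]] )] - [t [f id] - [t [f lit]]]]]

6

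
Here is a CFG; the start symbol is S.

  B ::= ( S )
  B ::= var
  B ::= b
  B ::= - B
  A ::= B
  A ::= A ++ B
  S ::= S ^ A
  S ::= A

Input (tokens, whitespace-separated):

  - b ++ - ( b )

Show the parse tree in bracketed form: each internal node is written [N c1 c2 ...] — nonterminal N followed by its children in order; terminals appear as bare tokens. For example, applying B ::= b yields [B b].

S
A
A ++ B
B ++ B
- B ++ B
- b ++ B
- b ++ - B
- b ++ - ( S )
- b ++ - ( A )
- b ++ - ( B )
- b ++ - ( b )

[S [A [A [B - [B b]]] ++ [B - [B ( [S [A [B b]]] )]]]]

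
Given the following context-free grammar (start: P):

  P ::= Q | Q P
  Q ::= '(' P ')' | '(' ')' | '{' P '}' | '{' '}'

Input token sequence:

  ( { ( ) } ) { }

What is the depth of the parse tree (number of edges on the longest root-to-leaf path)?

6

[P [Q ( [P [Q { [P [Q ( )]] }]] )] [P [Q { }]]]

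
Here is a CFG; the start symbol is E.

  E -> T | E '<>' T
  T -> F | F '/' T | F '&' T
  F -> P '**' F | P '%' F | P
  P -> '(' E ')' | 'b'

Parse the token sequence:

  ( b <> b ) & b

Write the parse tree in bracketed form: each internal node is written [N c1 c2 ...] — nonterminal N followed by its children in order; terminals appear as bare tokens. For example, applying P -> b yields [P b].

E
T
F & T
P & T
( E ) & T
( E <> T ) & T
( T <> T ) & T
( F <> T ) & T
( P <> T ) & T
( b <> T ) & T
( b <> F ) & T
( b <> P ) & T
( b <> b ) & T
( b <> b ) & F
( b <> b ) & P
( b <> b ) & b

[E [T [F [P ( [E [E [T [F [P b]]]] <> [T [F [P b]]]] )]] & [T [F [P b]]]]]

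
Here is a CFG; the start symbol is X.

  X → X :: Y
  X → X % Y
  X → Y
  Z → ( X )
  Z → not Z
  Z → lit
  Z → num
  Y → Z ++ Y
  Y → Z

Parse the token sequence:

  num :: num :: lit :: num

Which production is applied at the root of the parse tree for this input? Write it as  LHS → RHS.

X → X :: Y

[X [X [X [X [Y [Z num]]] :: [Y [Z num]]] :: [Y [Z lit]]] :: [Y [Z num]]]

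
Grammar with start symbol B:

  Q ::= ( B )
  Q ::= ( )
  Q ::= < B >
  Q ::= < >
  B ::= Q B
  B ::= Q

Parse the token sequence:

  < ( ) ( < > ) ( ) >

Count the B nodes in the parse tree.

[B [Q < [B [Q ( )] [B [Q ( [B [Q < >]] )] [B [Q ( )]]]] >]]

5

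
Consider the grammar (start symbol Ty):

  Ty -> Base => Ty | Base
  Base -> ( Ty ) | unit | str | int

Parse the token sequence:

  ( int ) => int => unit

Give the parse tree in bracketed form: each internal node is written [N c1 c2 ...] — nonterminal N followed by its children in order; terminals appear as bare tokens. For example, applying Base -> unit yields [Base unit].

Ty
Base => Ty
( Ty ) => Ty
( Base ) => Ty
( int ) => Ty
( int ) => Base => Ty
( int ) => int => Ty
( int ) => int => Base
( int ) => int => unit

[Ty [Base ( [Ty [Base int]] )] => [Ty [Base int] => [Ty [Base unit]]]]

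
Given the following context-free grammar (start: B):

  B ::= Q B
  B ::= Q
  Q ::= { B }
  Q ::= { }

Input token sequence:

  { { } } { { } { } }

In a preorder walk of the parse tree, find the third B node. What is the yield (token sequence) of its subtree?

{ { } { } }

[B [Q { [B [Q { }]] }] [B [Q { [B [Q { }] [B [Q { }]]] }]]]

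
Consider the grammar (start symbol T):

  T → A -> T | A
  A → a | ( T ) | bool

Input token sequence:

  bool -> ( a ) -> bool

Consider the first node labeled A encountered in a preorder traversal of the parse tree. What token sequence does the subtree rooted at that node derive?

bool

[T [A bool] -> [T [A ( [T [A a]] )] -> [T [A bool]]]]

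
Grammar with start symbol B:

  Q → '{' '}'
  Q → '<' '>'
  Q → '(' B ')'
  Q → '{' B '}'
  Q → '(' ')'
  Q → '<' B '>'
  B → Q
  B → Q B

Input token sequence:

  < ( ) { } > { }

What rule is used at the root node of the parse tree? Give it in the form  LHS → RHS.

B → Q B

[B [Q < [B [Q ( )] [B [Q { }]]] >] [B [Q { }]]]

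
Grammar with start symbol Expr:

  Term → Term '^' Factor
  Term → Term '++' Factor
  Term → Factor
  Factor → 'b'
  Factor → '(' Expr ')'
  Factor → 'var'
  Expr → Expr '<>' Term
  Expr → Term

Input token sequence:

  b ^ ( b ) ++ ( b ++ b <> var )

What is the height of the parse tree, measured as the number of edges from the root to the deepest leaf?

[Expr [Term [Term [Term [Factor b]] ^ [Factor ( [Expr [Term [Factor b]]] )]] ++ [Factor ( [Expr [Expr [Term [Term [Factor b]] ++ [Factor b]]] <> [Term [Factor var]]] )]]]

8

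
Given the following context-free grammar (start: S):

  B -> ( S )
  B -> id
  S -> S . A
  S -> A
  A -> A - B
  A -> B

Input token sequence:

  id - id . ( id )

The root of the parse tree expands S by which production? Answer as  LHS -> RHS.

[S [S [A [A [B id]] - [B id]]] . [A [B ( [S [A [B id]]] )]]]

S -> S . A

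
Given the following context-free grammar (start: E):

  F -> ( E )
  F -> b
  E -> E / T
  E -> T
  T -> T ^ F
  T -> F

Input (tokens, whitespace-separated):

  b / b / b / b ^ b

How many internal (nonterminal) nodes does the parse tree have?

[E [E [E [E [T [F b]]] / [T [F b]]] / [T [F b]]] / [T [T [F b]] ^ [F b]]]

14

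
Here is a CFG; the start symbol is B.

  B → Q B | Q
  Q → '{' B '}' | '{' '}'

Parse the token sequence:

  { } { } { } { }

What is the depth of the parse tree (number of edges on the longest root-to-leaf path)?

[B [Q { }] [B [Q { }] [B [Q { }] [B [Q { }]]]]]

5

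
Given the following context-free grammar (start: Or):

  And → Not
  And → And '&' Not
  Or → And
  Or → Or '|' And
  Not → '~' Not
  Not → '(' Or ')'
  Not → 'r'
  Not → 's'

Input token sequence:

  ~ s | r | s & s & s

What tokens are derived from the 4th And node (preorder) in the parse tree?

[Or [Or [Or [And [Not ~ [Not s]]]] | [And [Not r]]] | [And [And [And [Not s]] & [Not s]] & [Not s]]]

s & s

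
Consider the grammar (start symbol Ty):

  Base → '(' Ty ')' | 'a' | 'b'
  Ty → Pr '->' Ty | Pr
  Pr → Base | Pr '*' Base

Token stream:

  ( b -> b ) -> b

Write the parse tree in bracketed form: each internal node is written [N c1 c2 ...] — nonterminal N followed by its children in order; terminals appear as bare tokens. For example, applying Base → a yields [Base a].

[Ty [Pr [Base ( [Ty [Pr [Base b]] -> [Ty [Pr [Base b]]]] )]] -> [Ty [Pr [Base b]]]]

Ty
Pr -> Ty
Base -> Ty
( Ty ) -> Ty
( Pr -> Ty ) -> Ty
( Base -> Ty ) -> Ty
( b -> Ty ) -> Ty
( b -> Pr ) -> Ty
( b -> Base ) -> Ty
( b -> b ) -> Ty
( b -> b ) -> Pr
( b -> b ) -> Base
( b -> b ) -> b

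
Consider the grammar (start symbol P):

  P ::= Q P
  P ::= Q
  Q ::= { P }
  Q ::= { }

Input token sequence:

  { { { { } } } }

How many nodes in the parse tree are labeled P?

4

[P [Q { [P [Q { [P [Q { [P [Q { }]] }]] }]] }]]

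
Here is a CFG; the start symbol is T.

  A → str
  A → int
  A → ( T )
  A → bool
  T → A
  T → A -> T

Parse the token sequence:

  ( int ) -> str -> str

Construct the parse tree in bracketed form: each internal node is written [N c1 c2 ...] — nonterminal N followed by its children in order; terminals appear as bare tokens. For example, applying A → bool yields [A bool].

T
A -> T
( T ) -> T
( A ) -> T
( int ) -> T
( int ) -> A -> T
( int ) -> str -> T
( int ) -> str -> A
( int ) -> str -> str

[T [A ( [T [A int]] )] -> [T [A str] -> [T [A str]]]]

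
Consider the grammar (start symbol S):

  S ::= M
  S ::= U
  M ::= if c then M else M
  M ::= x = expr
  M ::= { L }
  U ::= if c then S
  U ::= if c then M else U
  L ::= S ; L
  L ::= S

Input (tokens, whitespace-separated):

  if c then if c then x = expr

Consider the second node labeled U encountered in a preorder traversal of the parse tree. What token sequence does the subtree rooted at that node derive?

[S [U if c then [S [U if c then [S [M x = expr]]]]]]

if c then x = expr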